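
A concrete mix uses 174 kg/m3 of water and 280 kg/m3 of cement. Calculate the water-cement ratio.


w/c = water / cement
w/c = 174 / 280 = 0.621

0.621


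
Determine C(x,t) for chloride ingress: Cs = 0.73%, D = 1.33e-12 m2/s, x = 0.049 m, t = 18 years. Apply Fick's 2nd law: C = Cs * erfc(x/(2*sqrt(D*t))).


t_seconds = 18 * 365.25 * 24 * 3600 = 568036800.0 s
arg = 0.049 / (2 * sqrt(1.33e-12 * 568036800.0))
= 0.8914
erfc(0.8914) = 0.2075
C = 0.73 * 0.2075 = 0.1514%

0.1514


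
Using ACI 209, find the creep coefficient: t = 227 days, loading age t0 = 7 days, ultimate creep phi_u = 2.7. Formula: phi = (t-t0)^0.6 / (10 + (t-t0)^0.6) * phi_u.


dt = 227 - 7 = 220
phi = 220^0.6 / (10 + 220^0.6) * 2.7
= 1.938

1.938


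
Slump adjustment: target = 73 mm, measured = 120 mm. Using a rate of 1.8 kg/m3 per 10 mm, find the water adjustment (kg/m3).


Difference = 73 - 120 = -47 mm
Water adjustment = -47 * 1.8 / 10 = -8.5 kg/m3

-8.5


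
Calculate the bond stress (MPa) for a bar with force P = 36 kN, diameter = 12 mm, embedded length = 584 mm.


u = P / (pi * db * ld)
= 36 * 1000 / (pi * 12 * 584)
= 1.635 MPa

1.635


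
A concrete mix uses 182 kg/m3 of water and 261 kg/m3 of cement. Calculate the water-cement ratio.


w/c = water / cement
w/c = 182 / 261 = 0.697

0.697


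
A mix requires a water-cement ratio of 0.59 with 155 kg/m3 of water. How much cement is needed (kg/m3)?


Cement = water / (w/c)
= 155 / 0.59
= 262.7 kg/m3

262.7


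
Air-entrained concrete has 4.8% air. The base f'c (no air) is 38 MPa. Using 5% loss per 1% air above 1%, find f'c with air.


Strength loss = (4.8 - 1) * 5 = 19.0%
f'c = 38 * (1 - 19.0/100)
= 30.78 MPa

30.78


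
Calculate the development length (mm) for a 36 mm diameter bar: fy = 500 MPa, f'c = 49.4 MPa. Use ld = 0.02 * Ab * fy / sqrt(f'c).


Ab = pi * 36^2 / 4 = 1017.876 mm2
ld = 0.02 * 1017.876 * 500 / sqrt(49.4)
= 1448.2 mm

1448.2


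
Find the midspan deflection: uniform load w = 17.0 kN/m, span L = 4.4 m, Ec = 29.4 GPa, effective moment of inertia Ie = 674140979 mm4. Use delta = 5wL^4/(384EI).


Convert: L = 4.4 m = 4400 mm, Ec = 29.4 GPa = 29400 MPa
delta = 5 * 17.0 * 4400^4 / (384 * 29400 * 674140979)
= 4.19 mm

4.19


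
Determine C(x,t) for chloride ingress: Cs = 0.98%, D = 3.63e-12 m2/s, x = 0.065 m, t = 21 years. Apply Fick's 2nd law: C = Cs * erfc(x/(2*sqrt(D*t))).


t_seconds = 21 * 365.25 * 24 * 3600 = 662709600.0 s
arg = 0.065 / (2 * sqrt(3.63e-12 * 662709600.0))
= 0.6626
erfc(0.6626) = 0.3487
C = 0.98 * 0.3487 = 0.3417%

0.3417


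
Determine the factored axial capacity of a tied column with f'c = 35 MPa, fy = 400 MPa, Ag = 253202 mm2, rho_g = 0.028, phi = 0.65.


Ast = rho * Ag = 0.028 * 253202 = 7089.656 mm2
phi*Pn = 0.65 * 0.80 * (0.85 * 35 * (253202 - 7089.656) + 400 * 7089.656) / 1000
= 5282.01 kN

5282.01


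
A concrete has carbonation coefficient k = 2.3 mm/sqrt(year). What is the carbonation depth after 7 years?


depth = k * sqrt(t)
= 2.3 * sqrt(7)
= 6.09 mm

6.09


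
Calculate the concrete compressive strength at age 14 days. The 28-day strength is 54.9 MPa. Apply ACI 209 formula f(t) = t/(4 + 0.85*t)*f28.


f(14) = 14 / (4 + 0.85 * 14) * 54.9
= 14 / 15.9 * 54.9
= 48.34 MPa

48.34


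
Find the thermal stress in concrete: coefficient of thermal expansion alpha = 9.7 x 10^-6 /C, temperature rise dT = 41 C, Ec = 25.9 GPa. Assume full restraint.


sigma = alpha * dT * Ec
= 9.7e-6 * 41 * 25.9 * 1000
= 10.3 MPa

10.3


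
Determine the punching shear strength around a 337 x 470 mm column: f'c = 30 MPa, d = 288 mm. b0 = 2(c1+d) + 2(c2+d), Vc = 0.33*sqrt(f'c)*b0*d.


b0 = 2*(337 + 288) + 2*(470 + 288) = 2766 mm
Vc = 0.33 * sqrt(30) * 2766 * 288 / 1000
= 1439.86 kN

1439.86


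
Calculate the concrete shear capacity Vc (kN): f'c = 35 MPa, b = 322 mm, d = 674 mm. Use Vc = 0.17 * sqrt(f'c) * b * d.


Vc = 0.17 * sqrt(35) * 322 * 674 / 1000
= 218.27 kN

218.27


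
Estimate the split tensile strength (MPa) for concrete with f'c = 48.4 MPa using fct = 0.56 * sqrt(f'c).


fct = 0.56 * sqrt(48.4)
= 0.56 * 6.957
= 3.896 MPa

3.896


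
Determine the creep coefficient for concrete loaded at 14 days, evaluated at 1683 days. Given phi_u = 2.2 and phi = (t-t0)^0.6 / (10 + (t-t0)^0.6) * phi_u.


dt = 1683 - 14 = 1669
phi = 1669^0.6 / (10 + 1669^0.6) * 2.2
= 1.97

1.97


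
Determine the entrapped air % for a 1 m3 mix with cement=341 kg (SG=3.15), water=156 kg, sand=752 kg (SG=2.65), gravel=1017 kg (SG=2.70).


Vol cement = 341 / (3.15 * 1000) = 0.108254 m3
Vol water = 156 / 1000 = 0.156 m3
Vol sand = 752 / (2.65 * 1000) = 0.283774 m3
Vol gravel = 1017 / (2.70 * 1000) = 0.376667 m3
Total solid + water volume = 0.924694 m3
Air = (1 - 0.924694) * 100 = 7.53%

7.53


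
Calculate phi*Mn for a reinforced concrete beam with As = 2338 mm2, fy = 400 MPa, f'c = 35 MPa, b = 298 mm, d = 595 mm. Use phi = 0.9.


a = As * fy / (0.85 * f'c * b)
= 2338 * 400 / (0.85 * 35 * 298)
= 105.4876 mm
Mn = As * fy * (d - a/2) / 10^6
= 507.118 kN-m
phi*Mn = 0.9 * 507.118 = 456.41 kN-m

456.41


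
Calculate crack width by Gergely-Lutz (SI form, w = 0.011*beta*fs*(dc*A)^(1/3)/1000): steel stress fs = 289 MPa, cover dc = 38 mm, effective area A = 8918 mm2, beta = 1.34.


w = 0.011 * beta * fs * (dc * A)^(1/3) / 1000
= 0.011 * 1.34 * 289 * (38 * 8918)^(1/3) / 1000
= 0.297 mm

0.297


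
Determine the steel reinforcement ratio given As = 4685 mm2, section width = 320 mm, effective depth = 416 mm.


rho = As / (b * d)
= 4685 / (320 * 416)
= 0.0352

0.0352


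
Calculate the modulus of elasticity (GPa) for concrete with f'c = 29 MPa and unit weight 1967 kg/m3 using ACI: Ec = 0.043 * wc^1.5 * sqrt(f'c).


Ec = 0.043 * 1967^1.5 * sqrt(29) / 1000
= 20.2 GPa

20.2


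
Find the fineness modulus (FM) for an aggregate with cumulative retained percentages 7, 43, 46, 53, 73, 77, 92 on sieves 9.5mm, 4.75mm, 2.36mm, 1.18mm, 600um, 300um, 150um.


FM = sum(cumulative % retained) / 100
= 391 / 100
= 3.91

3.91


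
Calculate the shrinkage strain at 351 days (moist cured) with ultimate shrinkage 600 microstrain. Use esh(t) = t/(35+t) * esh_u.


esh(351) = 351 / (35 + 351) * 600
= 351 / 386 * 600
= 545.6 microstrain

545.6


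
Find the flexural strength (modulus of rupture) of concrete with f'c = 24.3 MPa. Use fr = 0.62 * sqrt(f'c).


fr = 0.62 * sqrt(24.3)
= 3.056 MPa

3.056


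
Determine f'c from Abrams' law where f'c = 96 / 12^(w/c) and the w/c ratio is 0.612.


f'c = 96 / 12^0.612
= 96 / 4.576
= 20.98 MPa

20.98


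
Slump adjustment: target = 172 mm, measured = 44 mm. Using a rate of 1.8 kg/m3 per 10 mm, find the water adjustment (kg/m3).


Difference = 172 - 44 = 128 mm
Water adjustment = 128 * 1.8 / 10 = 23.0 kg/m3

23.0


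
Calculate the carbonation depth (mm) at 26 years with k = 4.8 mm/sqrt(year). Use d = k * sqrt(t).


depth = k * sqrt(t)
= 4.8 * sqrt(26)
= 24.48 mm

24.48


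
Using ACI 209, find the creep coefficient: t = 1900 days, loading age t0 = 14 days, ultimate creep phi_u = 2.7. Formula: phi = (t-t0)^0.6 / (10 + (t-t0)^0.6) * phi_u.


dt = 1900 - 14 = 1886
phi = 1886^0.6 / (10 + 1886^0.6) * 2.7
= 2.436

2.436


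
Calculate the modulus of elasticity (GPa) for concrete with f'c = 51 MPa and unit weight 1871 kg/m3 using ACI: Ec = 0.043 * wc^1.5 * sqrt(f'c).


Ec = 0.043 * 1871^1.5 * sqrt(51) / 1000
= 24.85 GPa

24.85


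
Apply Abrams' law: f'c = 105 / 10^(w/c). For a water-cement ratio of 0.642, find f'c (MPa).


f'c = 105 / 10^0.642
= 105 / 4.385
= 23.94 MPa

23.94


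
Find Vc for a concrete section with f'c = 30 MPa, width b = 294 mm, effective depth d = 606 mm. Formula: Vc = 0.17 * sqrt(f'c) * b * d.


Vc = 0.17 * sqrt(30) * 294 * 606 / 1000
= 165.89 kN

165.89


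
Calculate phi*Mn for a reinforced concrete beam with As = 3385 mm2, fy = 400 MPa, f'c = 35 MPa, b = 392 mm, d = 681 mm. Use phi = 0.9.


a = As * fy / (0.85 * f'c * b)
= 3385 * 400 / (0.85 * 35 * 392)
= 116.1036 mm
Mn = As * fy * (d - a/2) / 10^6
= 843.4719 kN-m
phi*Mn = 0.9 * 843.4719 = 759.12 kN-m

759.12


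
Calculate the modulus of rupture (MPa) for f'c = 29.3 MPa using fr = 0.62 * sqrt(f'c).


fr = 0.62 * sqrt(29.3)
= 3.356 MPa

3.356


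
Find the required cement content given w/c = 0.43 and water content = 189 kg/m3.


Cement = water / (w/c)
= 189 / 0.43
= 439.5 kg/m3

439.5


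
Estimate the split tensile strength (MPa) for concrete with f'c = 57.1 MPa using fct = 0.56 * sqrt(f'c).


fct = 0.56 * sqrt(57.1)
= 0.56 * 7.556
= 4.232 MPa

4.232


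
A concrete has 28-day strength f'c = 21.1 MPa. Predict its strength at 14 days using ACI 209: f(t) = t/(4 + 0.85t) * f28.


f(14) = 14 / (4 + 0.85 * 14) * 21.1
= 14 / 15.9 * 21.1
= 18.58 MPa

18.58


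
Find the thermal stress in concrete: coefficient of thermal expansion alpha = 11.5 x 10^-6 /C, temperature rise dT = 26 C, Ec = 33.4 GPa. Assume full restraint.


sigma = alpha * dT * Ec
= 11.5e-6 * 26 * 33.4 * 1000
= 9.987 MPa

9.987


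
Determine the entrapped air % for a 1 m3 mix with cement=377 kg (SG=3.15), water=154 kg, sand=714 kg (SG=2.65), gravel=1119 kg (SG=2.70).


Vol cement = 377 / (3.15 * 1000) = 0.119683 m3
Vol water = 154 / 1000 = 0.154 m3
Vol sand = 714 / (2.65 * 1000) = 0.269434 m3
Vol gravel = 1119 / (2.70 * 1000) = 0.414444 m3
Total solid + water volume = 0.957561 m3
Air = (1 - 0.957561) * 100 = 4.24%

4.24


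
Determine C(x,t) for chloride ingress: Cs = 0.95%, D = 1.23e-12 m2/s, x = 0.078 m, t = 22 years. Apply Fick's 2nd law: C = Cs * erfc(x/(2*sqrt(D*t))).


t_seconds = 22 * 365.25 * 24 * 3600 = 694267200.0 s
arg = 0.078 / (2 * sqrt(1.23e-12 * 694267200.0))
= 1.3346
erfc(1.3346) = 0.0591
C = 0.95 * 0.0591 = 0.0562%

0.0562


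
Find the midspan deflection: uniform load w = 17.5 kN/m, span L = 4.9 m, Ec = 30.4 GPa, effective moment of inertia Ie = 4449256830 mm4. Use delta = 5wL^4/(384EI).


Convert: L = 4.9 m = 4900 mm, Ec = 30.4 GPa = 30400 MPa
delta = 5 * 17.5 * 4900^4 / (384 * 30400 * 4449256830)
= 0.97 mm

0.97


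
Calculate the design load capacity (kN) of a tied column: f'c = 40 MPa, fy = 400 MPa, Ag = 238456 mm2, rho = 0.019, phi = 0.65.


Ast = rho * Ag = 0.019 * 238456 = 4530.664 mm2
phi*Pn = 0.65 * 0.80 * (0.85 * 40 * (238456 - 4530.664) + 400 * 4530.664) / 1000
= 5078.18 kN

5078.18


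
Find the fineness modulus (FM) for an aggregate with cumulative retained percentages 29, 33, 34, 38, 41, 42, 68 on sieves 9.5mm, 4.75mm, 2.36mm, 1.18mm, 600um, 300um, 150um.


FM = sum(cumulative % retained) / 100
= 285 / 100
= 2.85

2.85


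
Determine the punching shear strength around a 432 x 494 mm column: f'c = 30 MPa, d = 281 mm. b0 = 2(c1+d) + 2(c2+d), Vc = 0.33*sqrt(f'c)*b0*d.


b0 = 2*(432 + 281) + 2*(494 + 281) = 2976 mm
Vc = 0.33 * sqrt(30) * 2976 * 281 / 1000
= 1511.52 kN

1511.52


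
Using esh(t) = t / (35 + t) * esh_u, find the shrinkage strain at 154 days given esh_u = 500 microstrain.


esh(154) = 154 / (35 + 154) * 500
= 154 / 189 * 500
= 407.4 microstrain

407.4


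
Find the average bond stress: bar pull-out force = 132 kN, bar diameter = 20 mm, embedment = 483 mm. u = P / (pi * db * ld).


u = P / (pi * db * ld)
= 132 * 1000 / (pi * 20 * 483)
= 4.35 MPa

4.35


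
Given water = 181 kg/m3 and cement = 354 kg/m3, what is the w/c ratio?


w/c = water / cement
w/c = 181 / 354 = 0.511

0.511


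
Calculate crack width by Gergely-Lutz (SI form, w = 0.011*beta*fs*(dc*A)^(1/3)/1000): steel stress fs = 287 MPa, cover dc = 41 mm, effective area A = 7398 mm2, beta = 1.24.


w = 0.011 * beta * fs * (dc * A)^(1/3) / 1000
= 0.011 * 1.24 * 287 * (41 * 7398)^(1/3) / 1000
= 0.263 mm

0.263


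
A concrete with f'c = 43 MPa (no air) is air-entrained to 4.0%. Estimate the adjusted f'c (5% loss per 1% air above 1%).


Strength loss = (4.0 - 1) * 5 = 15.0%
f'c = 43 * (1 - 15.0/100)
= 36.55 MPa

36.55


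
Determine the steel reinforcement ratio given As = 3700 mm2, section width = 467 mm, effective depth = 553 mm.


rho = As / (b * d)
= 3700 / (467 * 553)
= 0.0143

0.0143


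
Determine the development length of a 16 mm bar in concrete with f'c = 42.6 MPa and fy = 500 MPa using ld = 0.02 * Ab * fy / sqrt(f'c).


Ab = pi * 16^2 / 4 = 201.062 mm2
ld = 0.02 * 201.062 * 500 / sqrt(42.6)
= 308.1 mm

308.1


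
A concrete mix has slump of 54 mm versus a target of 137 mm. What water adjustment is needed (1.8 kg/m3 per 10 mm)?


Difference = 137 - 54 = 83 mm
Water adjustment = 83 * 1.8 / 10 = 14.9 kg/m3

14.9


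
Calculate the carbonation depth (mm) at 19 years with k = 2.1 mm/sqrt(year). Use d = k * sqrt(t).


depth = k * sqrt(t)
= 2.1 * sqrt(19)
= 9.15 mm

9.15


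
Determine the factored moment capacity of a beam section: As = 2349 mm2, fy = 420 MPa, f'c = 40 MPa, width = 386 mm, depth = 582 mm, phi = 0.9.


a = As * fy / (0.85 * f'c * b)
= 2349 * 420 / (0.85 * 40 * 386)
= 75.1737 mm
Mn = As * fy * (d - a/2) / 10^6
= 537.1071 kN-m
phi*Mn = 0.9 * 537.1071 = 483.4 kN-m

483.4


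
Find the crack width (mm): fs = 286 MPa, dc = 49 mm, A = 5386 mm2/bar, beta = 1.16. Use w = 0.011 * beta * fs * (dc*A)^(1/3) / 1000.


w = 0.011 * beta * fs * (dc * A)^(1/3) / 1000
= 0.011 * 1.16 * 286 * (49 * 5386)^(1/3) / 1000
= 0.234 mm

0.234


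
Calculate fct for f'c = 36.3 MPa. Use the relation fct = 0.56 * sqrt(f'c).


fct = 0.56 * sqrt(36.3)
= 0.56 * 6.025
= 3.374 MPa

3.374


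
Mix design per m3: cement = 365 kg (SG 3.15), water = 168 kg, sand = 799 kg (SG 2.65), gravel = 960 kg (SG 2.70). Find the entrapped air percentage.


Vol cement = 365 / (3.15 * 1000) = 0.115873 m3
Vol water = 168 / 1000 = 0.168 m3
Vol sand = 799 / (2.65 * 1000) = 0.301509 m3
Vol gravel = 960 / (2.70 * 1000) = 0.355556 m3
Total solid + water volume = 0.940938 m3
Air = (1 - 0.940938) * 100 = 5.91%

5.91


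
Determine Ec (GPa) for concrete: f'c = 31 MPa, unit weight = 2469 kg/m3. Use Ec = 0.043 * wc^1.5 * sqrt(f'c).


Ec = 0.043 * 2469^1.5 * sqrt(31) / 1000
= 29.37 GPa

29.37


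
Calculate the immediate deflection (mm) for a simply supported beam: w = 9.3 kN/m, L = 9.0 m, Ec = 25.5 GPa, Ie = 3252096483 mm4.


Convert: L = 9.0 m = 9000 mm, Ec = 25.5 GPa = 25500 MPa
delta = 5 * 9.3 * 9000^4 / (384 * 25500 * 3252096483)
= 9.58 mm

9.58


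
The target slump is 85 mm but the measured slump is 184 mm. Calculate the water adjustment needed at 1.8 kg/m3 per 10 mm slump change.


Difference = 85 - 184 = -99 mm
Water adjustment = -99 * 1.8 / 10 = -17.8 kg/m3

-17.8


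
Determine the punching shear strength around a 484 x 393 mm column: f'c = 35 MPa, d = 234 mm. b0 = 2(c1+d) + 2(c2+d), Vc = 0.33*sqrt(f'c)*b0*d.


b0 = 2*(484 + 234) + 2*(393 + 234) = 2690 mm
Vc = 0.33 * sqrt(35) * 2690 * 234 / 1000
= 1228.9 kN

1228.9


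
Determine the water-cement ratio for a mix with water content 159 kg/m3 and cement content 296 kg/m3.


w/c = water / cement
w/c = 159 / 296 = 0.537

0.537


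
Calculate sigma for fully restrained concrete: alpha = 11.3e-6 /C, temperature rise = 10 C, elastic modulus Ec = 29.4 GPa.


sigma = alpha * dT * Ec
= 11.3e-6 * 10 * 29.4 * 1000
= 3.322 MPa

3.322


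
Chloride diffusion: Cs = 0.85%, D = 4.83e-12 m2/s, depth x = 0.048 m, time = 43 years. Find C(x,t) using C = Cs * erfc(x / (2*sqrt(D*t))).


t_seconds = 43 * 365.25 * 24 * 3600 = 1356976800.0 s
arg = 0.048 / (2 * sqrt(4.83e-12 * 1356976800.0))
= 0.2965
erfc(0.2965) = 0.675
C = 0.85 * 0.675 = 0.5738%

0.5738


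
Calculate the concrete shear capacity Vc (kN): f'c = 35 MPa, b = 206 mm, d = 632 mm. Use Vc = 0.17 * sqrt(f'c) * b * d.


Vc = 0.17 * sqrt(35) * 206 * 632 / 1000
= 130.94 kN

130.94


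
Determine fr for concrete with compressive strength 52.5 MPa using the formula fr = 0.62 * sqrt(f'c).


fr = 0.62 * sqrt(52.5)
= 4.492 MPa

4.492


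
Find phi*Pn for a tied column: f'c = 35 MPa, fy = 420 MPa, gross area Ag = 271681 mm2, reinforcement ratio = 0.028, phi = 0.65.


Ast = rho * Ag = 0.028 * 271681 = 7607.068 mm2
phi*Pn = 0.65 * 0.80 * (0.85 * 35 * (271681 - 7607.068) + 420 * 7607.068) / 1000
= 5746.61 kN

5746.61


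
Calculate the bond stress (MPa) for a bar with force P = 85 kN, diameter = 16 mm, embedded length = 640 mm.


u = P / (pi * db * ld)
= 85 * 1000 / (pi * 16 * 640)
= 2.642 MPa

2.642


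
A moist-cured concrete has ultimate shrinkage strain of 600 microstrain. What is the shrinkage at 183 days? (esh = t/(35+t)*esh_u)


esh(183) = 183 / (35 + 183) * 600
= 183 / 218 * 600
= 503.7 microstrain

503.7


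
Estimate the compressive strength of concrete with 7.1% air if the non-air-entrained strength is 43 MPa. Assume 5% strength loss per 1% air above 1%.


Strength loss = (7.1 - 1) * 5 = 30.5%
f'c = 43 * (1 - 30.5/100)
= 29.89 MPa

29.89


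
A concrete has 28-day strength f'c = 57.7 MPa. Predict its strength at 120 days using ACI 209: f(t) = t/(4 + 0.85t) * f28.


f(120) = 120 / (4 + 0.85 * 120) * 57.7
= 120 / 106.0 * 57.7
= 65.32 MPa

65.32


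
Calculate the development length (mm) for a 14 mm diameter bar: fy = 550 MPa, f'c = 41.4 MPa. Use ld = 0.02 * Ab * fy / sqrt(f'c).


Ab = pi * 14^2 / 4 = 153.938 mm2
ld = 0.02 * 153.938 * 550 / sqrt(41.4)
= 263.2 mm

263.2


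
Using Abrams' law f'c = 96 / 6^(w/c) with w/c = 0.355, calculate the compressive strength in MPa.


f'c = 96 / 6^0.355
= 96 / 1.889
= 50.82 MPa

50.82


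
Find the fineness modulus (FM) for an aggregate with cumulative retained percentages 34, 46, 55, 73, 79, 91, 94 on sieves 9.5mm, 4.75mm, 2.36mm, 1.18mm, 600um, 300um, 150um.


FM = sum(cumulative % retained) / 100
= 472 / 100
= 4.72

4.72


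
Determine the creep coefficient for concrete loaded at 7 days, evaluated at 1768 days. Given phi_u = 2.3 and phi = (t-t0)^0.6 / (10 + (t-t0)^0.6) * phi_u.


dt = 1768 - 7 = 1761
phi = 1761^0.6 / (10 + 1761^0.6) * 2.3
= 2.067

2.067


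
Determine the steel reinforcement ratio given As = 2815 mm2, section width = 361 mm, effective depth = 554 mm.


rho = As / (b * d)
= 2815 / (361 * 554)
= 0.0141

0.0141


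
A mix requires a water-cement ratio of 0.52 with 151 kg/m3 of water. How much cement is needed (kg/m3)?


Cement = water / (w/c)
= 151 / 0.52
= 290.4 kg/m3

290.4


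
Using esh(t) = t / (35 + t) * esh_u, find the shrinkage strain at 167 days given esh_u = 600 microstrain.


esh(167) = 167 / (35 + 167) * 600
= 167 / 202 * 600
= 496.0 microstrain

496.0


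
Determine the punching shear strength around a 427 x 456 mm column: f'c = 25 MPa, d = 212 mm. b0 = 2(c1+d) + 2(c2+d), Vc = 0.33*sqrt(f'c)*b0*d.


b0 = 2*(427 + 212) + 2*(456 + 212) = 2614 mm
Vc = 0.33 * sqrt(25) * 2614 * 212 / 1000
= 914.38 kN

914.38


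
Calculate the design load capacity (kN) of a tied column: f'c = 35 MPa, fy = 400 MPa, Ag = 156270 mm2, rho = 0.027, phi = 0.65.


Ast = rho * Ag = 0.027 * 156270 = 4219.29 mm2
phi*Pn = 0.65 * 0.80 * (0.85 * 35 * (156270 - 4219.29) + 400 * 4219.29) / 1000
= 3229.84 kN

3229.84


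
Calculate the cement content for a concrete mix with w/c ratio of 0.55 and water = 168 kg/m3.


Cement = water / (w/c)
= 168 / 0.55
= 305.5 kg/m3

305.5


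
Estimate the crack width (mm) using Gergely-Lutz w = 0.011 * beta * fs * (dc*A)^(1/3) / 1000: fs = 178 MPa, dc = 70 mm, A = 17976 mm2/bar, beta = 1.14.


w = 0.011 * beta * fs * (dc * A)^(1/3) / 1000
= 0.011 * 1.14 * 178 * (70 * 17976)^(1/3) / 1000
= 0.241 mm

0.241


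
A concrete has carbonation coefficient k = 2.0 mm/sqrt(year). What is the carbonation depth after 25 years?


depth = k * sqrt(t)
= 2.0 * sqrt(25)
= 10.0 mm

10.0


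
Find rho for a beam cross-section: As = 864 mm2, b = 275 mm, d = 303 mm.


rho = As / (b * d)
= 864 / (275 * 303)
= 0.0104

0.0104


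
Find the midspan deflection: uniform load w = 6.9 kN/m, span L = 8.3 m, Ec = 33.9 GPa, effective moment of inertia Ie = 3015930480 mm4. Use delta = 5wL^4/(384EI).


Convert: L = 8.3 m = 8300 mm, Ec = 33.9 GPa = 33900 MPa
delta = 5 * 6.9 * 8300^4 / (384 * 33900 * 3015930480)
= 4.17 mm

4.17


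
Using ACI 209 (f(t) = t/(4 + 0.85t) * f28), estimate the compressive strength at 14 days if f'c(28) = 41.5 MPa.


f(14) = 14 / (4 + 0.85 * 14) * 41.5
= 14 / 15.9 * 41.5
= 36.54 MPa

36.54


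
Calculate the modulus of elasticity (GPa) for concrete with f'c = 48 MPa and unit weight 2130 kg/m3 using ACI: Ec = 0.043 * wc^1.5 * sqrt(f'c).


Ec = 0.043 * 2130^1.5 * sqrt(48) / 1000
= 29.29 GPa

29.29


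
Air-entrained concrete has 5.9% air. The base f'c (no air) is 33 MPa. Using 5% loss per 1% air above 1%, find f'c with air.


Strength loss = (5.9 - 1) * 5 = 24.5%
f'c = 33 * (1 - 24.5/100)
= 24.91 MPa

24.91


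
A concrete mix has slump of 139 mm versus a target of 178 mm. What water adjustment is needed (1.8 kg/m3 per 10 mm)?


Difference = 178 - 139 = 39 mm
Water adjustment = 39 * 1.8 / 10 = 7.0 kg/m3

7.0


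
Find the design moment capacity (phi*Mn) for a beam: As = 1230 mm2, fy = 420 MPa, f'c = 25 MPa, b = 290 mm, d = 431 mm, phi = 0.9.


a = As * fy / (0.85 * f'c * b)
= 1230 * 420 / (0.85 * 25 * 290)
= 83.8296 mm
Mn = As * fy * (d - a/2) / 10^6
= 201.0014 kN-m
phi*Mn = 0.9 * 201.0014 = 180.9 kN-m

180.9


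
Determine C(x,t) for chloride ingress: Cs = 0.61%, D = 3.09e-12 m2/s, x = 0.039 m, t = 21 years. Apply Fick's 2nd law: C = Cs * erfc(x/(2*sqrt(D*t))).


t_seconds = 21 * 365.25 * 24 * 3600 = 662709600.0 s
arg = 0.039 / (2 * sqrt(3.09e-12 * 662709600.0))
= 0.4309
erfc(0.4309) = 0.5423
C = 0.61 * 0.5423 = 0.3308%

0.3308


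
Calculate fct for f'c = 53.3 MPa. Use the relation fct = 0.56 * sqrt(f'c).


fct = 0.56 * sqrt(53.3)
= 0.56 * 7.301
= 4.088 MPa

4.088


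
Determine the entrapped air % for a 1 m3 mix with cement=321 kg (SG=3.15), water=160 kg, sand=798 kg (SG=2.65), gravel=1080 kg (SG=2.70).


Vol cement = 321 / (3.15 * 1000) = 0.101905 m3
Vol water = 160 / 1000 = 0.16 m3
Vol sand = 798 / (2.65 * 1000) = 0.301132 m3
Vol gravel = 1080 / (2.70 * 1000) = 0.4 m3
Total solid + water volume = 0.963037 m3
Air = (1 - 0.963037) * 100 = 3.7%

3.7


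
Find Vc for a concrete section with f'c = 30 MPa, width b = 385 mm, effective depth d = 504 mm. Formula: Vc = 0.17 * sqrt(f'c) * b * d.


Vc = 0.17 * sqrt(30) * 385 * 504 / 1000
= 180.68 kN

180.68


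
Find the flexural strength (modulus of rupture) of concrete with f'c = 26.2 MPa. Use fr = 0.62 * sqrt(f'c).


fr = 0.62 * sqrt(26.2)
= 3.174 MPa

3.174


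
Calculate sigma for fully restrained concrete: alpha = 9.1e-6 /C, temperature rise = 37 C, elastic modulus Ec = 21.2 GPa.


sigma = alpha * dT * Ec
= 9.1e-6 * 37 * 21.2 * 1000
= 7.138 MPa

7.138


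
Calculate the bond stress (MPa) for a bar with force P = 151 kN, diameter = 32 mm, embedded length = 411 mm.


u = P / (pi * db * ld)
= 151 * 1000 / (pi * 32 * 411)
= 3.655 MPa

3.655


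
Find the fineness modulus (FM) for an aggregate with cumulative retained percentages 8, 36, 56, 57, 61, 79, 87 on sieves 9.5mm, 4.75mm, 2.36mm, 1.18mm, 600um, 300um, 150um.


FM = sum(cumulative % retained) / 100
= 384 / 100
= 3.84

3.84


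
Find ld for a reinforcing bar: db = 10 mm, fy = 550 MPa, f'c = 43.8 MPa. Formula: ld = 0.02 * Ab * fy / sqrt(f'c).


Ab = pi * 10^2 / 4 = 78.54 mm2
ld = 0.02 * 78.54 * 550 / sqrt(43.8)
= 130.5 mm

130.5


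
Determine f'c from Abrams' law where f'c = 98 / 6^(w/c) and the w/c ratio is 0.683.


f'c = 98 / 6^0.683
= 98 / 3.4
= 28.82 MPa

28.82


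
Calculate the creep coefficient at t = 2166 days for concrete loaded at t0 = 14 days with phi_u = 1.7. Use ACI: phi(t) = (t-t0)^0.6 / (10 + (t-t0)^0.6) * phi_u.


dt = 2166 - 14 = 2152
phi = 2152^0.6 / (10 + 2152^0.6) * 1.7
= 1.545

1.545


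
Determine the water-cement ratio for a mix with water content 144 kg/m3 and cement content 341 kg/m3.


w/c = water / cement
w/c = 144 / 341 = 0.422

0.422


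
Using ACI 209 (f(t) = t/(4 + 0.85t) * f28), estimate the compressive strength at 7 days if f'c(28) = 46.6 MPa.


f(7) = 7 / (4 + 0.85 * 7) * 46.6
= 7 / 9.95 * 46.6
= 32.78 MPa

32.78


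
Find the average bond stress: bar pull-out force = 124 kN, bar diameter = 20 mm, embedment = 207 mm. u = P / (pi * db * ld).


u = P / (pi * db * ld)
= 124 * 1000 / (pi * 20 * 207)
= 9.534 MPa

9.534


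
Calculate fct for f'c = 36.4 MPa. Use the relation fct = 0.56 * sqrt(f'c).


fct = 0.56 * sqrt(36.4)
= 0.56 * 6.033
= 3.379 MPa

3.379


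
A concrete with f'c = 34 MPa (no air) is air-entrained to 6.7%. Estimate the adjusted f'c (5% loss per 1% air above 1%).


Strength loss = (6.7 - 1) * 5 = 28.5%
f'c = 34 * (1 - 28.5/100)
= 24.31 MPa

24.31


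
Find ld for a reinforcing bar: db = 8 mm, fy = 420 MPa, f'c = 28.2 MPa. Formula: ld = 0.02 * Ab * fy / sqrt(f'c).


Ab = pi * 8^2 / 4 = 50.265 mm2
ld = 0.02 * 50.265 * 420 / sqrt(28.2)
= 79.5 mm

79.5


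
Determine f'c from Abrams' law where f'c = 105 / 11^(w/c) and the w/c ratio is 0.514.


f'c = 105 / 11^0.514
= 105 / 3.43
= 30.61 MPa

30.61


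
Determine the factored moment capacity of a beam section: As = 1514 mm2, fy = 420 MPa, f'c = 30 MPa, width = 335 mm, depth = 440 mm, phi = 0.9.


a = As * fy / (0.85 * f'c * b)
= 1514 * 420 / (0.85 * 30 * 335)
= 74.4372 mm
Mn = As * fy * (d - a/2) / 10^6
= 256.1206 kN-m
phi*Mn = 0.9 * 256.1206 = 230.51 kN-m

230.51


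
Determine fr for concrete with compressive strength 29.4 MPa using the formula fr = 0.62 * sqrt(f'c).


fr = 0.62 * sqrt(29.4)
= 3.362 MPa

3.362


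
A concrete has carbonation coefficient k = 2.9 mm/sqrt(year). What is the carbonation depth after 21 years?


depth = k * sqrt(t)
= 2.9 * sqrt(21)
= 13.29 mm

13.29


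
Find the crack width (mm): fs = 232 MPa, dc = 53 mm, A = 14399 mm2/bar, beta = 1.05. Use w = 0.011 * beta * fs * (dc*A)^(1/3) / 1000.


w = 0.011 * beta * fs * (dc * A)^(1/3) / 1000
= 0.011 * 1.05 * 232 * (53 * 14399)^(1/3) / 1000
= 0.245 mm

0.245


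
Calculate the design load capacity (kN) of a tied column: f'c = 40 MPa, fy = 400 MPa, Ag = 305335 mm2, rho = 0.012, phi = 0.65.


Ast = rho * Ag = 0.012 * 305335 = 3664.02 mm2
phi*Pn = 0.65 * 0.80 * (0.85 * 40 * (305335 - 3664.02) + 400 * 3664.02) / 1000
= 6095.66 kN

6095.66


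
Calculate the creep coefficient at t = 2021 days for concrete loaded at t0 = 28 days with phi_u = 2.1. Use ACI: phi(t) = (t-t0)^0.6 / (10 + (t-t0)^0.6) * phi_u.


dt = 2021 - 28 = 1993
phi = 1993^0.6 / (10 + 1993^0.6) * 2.1
= 1.901

1.901


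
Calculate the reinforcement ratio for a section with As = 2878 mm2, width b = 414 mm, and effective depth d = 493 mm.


rho = As / (b * d)
= 2878 / (414 * 493)
= 0.0141

0.0141


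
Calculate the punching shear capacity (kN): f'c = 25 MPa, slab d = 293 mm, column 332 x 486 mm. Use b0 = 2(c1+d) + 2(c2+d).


b0 = 2*(332 + 293) + 2*(486 + 293) = 2808 mm
Vc = 0.33 * sqrt(25) * 2808 * 293 / 1000
= 1357.53 kN

1357.53


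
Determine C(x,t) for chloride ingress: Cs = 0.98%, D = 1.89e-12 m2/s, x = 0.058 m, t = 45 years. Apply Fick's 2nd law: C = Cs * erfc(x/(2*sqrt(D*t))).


t_seconds = 45 * 365.25 * 24 * 3600 = 1420092000.0 s
arg = 0.058 / (2 * sqrt(1.89e-12 * 1420092000.0))
= 0.5598
erfc(0.5598) = 0.4286
C = 0.98 * 0.4286 = 0.42%

0.42


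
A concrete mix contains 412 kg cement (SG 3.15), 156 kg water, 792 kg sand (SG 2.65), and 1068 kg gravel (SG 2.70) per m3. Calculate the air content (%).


Vol cement = 412 / (3.15 * 1000) = 0.130794 m3
Vol water = 156 / 1000 = 0.156 m3
Vol sand = 792 / (2.65 * 1000) = 0.298868 m3
Vol gravel = 1068 / (2.70 * 1000) = 0.395556 m3
Total solid + water volume = 0.981217 m3
Air = (1 - 0.981217) * 100 = 1.88%

1.88


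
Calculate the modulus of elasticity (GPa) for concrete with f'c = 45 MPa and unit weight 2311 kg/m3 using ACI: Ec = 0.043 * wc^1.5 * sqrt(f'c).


Ec = 0.043 * 2311^1.5 * sqrt(45) / 1000
= 32.05 GPa

32.05


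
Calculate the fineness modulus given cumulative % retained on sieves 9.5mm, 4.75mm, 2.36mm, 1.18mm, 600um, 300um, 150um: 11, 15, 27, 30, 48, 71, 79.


FM = sum(cumulative % retained) / 100
= 281 / 100
= 2.81

2.81


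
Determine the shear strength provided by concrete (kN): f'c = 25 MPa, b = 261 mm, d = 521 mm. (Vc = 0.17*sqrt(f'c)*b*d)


Vc = 0.17 * sqrt(25) * 261 * 521 / 1000
= 115.58 kN

115.58


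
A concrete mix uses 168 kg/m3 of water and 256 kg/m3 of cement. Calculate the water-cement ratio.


w/c = water / cement
w/c = 168 / 256 = 0.656

0.656


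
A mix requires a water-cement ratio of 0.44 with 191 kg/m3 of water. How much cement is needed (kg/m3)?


Cement = water / (w/c)
= 191 / 0.44
= 434.1 kg/m3

434.1


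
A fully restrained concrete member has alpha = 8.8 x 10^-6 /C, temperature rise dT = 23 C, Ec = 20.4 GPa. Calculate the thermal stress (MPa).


sigma = alpha * dT * Ec
= 8.8e-6 * 23 * 20.4 * 1000
= 4.129 MPa

4.129


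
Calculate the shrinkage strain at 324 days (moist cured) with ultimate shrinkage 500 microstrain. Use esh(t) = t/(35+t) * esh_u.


esh(324) = 324 / (35 + 324) * 500
= 324 / 359 * 500
= 451.3 microstrain

451.3


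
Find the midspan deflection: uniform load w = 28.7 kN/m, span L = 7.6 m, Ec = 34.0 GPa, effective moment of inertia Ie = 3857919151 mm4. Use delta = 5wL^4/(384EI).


Convert: L = 7.6 m = 7600 mm, Ec = 34.0 GPa = 34000 MPa
delta = 5 * 28.7 * 7600^4 / (384 * 34000 * 3857919151)
= 9.5 mm

9.5


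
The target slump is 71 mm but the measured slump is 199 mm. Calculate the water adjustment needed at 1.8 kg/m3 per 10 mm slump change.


Difference = 71 - 199 = -128 mm
Water adjustment = -128 * 1.8 / 10 = -23.0 kg/m3

-23.0


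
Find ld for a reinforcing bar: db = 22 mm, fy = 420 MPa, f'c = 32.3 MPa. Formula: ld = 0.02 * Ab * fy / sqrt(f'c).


Ab = pi * 22^2 / 4 = 380.133 mm2
ld = 0.02 * 380.133 * 420 / sqrt(32.3)
= 561.8 mm

561.8


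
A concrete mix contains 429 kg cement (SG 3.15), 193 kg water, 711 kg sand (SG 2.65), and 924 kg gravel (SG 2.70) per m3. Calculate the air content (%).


Vol cement = 429 / (3.15 * 1000) = 0.13619 m3
Vol water = 193 / 1000 = 0.193 m3
Vol sand = 711 / (2.65 * 1000) = 0.268302 m3
Vol gravel = 924 / (2.70 * 1000) = 0.342222 m3
Total solid + water volume = 0.939715 m3
Air = (1 - 0.939715) * 100 = 6.03%

6.03


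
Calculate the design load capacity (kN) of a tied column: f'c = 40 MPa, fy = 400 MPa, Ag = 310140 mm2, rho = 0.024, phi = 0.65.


Ast = rho * Ag = 0.024 * 310140 = 7443.36 mm2
phi*Pn = 0.65 * 0.80 * (0.85 * 40 * (310140 - 7443.36) + 400 * 7443.36) / 1000
= 6899.9 kN

6899.9


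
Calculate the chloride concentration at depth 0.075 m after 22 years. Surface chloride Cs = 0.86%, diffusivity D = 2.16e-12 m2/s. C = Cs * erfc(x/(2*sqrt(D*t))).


t_seconds = 22 * 365.25 * 24 * 3600 = 694267200.0 s
arg = 0.075 / (2 * sqrt(2.16e-12 * 694267200.0))
= 0.9684
erfc(0.9684) = 0.1708
C = 0.86 * 0.1708 = 0.1469%

0.1469


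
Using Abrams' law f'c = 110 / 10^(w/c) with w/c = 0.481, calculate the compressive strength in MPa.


f'c = 110 / 10^0.481
= 110 / 3.027
= 36.34 MPa

36.34


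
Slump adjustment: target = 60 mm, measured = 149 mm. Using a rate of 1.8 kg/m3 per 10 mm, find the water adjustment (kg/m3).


Difference = 60 - 149 = -89 mm
Water adjustment = -89 * 1.8 / 10 = -16.0 kg/m3

-16.0


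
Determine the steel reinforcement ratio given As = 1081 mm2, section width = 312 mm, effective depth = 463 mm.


rho = As / (b * d)
= 1081 / (312 * 463)
= 0.0075

0.0075


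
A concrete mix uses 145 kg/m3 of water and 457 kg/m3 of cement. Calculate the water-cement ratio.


w/c = water / cement
w/c = 145 / 457 = 0.317

0.317


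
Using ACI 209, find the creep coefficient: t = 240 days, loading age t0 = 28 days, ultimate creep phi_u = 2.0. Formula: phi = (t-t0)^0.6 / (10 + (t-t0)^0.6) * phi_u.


dt = 240 - 28 = 212
phi = 212^0.6 / (10 + 212^0.6) * 2.0
= 1.427

1.427


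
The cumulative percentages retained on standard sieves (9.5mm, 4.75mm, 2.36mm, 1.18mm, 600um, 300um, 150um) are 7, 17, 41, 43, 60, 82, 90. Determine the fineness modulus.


FM = sum(cumulative % retained) / 100
= 340 / 100
= 3.4

3.4


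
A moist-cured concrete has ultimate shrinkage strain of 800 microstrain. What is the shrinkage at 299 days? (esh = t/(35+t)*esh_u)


esh(299) = 299 / (35 + 299) * 800
= 299 / 334 * 800
= 716.2 microstrain

716.2


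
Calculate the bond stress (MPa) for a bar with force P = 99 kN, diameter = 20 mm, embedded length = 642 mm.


u = P / (pi * db * ld)
= 99 * 1000 / (pi * 20 * 642)
= 2.454 MPa

2.454


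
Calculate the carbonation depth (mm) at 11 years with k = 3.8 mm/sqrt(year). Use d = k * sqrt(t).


depth = k * sqrt(t)
= 3.8 * sqrt(11)
= 12.6 mm

12.6


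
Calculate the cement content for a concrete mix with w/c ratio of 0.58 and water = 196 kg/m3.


Cement = water / (w/c)
= 196 / 0.58
= 337.9 kg/m3

337.9


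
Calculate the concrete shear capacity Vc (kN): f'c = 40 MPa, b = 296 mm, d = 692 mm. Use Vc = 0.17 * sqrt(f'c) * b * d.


Vc = 0.17 * sqrt(40) * 296 * 692 / 1000
= 220.23 kN

220.23


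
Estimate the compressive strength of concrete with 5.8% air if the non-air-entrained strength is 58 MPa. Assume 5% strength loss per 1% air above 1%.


Strength loss = (5.8 - 1) * 5 = 24.0%
f'c = 58 * (1 - 24.0/100)
= 44.08 MPa

44.08


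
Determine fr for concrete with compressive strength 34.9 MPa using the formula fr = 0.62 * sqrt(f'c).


fr = 0.62 * sqrt(34.9)
= 3.663 MPa

3.663


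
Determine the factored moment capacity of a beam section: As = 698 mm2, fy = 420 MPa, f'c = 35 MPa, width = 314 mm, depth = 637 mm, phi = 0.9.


a = As * fy / (0.85 * f'c * b)
= 698 * 420 / (0.85 * 35 * 314)
= 31.3825 mm
Mn = As * fy * (d - a/2) / 10^6
= 182.1429 kN-m
phi*Mn = 0.9 * 182.1429 = 163.93 kN-m

163.93


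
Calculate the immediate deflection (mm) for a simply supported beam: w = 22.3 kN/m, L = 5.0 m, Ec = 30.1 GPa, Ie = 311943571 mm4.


Convert: L = 5.0 m = 5000 mm, Ec = 30.1 GPa = 30100 MPa
delta = 5 * 22.3 * 5000^4 / (384 * 30100 * 311943571)
= 19.33 mm

19.33


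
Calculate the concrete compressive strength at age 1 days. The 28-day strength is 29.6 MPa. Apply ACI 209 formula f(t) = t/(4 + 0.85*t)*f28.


f(1) = 1 / (4 + 0.85 * 1) * 29.6
= 1 / 4.85 * 29.6
= 6.1 MPa

6.1


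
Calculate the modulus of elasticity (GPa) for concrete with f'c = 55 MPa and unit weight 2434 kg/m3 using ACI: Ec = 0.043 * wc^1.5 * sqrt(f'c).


Ec = 0.043 * 2434^1.5 * sqrt(55) / 1000
= 38.29 GPa

38.29


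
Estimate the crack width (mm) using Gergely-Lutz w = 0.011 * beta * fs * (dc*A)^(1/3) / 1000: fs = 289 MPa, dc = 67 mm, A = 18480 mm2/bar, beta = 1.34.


w = 0.011 * beta * fs * (dc * A)^(1/3) / 1000
= 0.011 * 1.34 * 289 * (67 * 18480)^(1/3) / 1000
= 0.457 mm

0.457


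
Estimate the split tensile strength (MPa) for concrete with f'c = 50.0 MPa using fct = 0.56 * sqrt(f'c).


fct = 0.56 * sqrt(50.0)
= 0.56 * 7.071
= 3.96 MPa

3.96


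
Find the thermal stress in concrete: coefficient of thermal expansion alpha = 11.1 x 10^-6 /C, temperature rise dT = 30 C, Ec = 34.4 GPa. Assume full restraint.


sigma = alpha * dT * Ec
= 11.1e-6 * 30 * 34.4 * 1000
= 11.455 MPa

11.455


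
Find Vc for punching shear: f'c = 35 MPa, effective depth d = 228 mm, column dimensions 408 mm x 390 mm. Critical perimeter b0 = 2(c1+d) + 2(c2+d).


b0 = 2*(408 + 228) + 2*(390 + 228) = 2508 mm
Vc = 0.33 * sqrt(35) * 2508 * 228 / 1000
= 1116.38 kN

1116.38


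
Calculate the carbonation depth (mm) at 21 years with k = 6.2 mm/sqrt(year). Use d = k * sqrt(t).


depth = k * sqrt(t)
= 6.2 * sqrt(21)
= 28.41 mm

28.41


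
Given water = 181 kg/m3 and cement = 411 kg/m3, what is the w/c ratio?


w/c = water / cement
w/c = 181 / 411 = 0.44

0.44


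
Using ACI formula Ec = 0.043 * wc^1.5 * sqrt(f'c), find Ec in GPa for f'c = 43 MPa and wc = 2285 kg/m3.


Ec = 0.043 * 2285^1.5 * sqrt(43) / 1000
= 30.8 GPa

30.8


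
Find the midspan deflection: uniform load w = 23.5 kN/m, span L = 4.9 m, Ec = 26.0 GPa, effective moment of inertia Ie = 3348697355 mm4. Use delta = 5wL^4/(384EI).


Convert: L = 4.9 m = 4900 mm, Ec = 26.0 GPa = 26000 MPa
delta = 5 * 23.5 * 4900^4 / (384 * 26000 * 3348697355)
= 2.03 mm

2.03


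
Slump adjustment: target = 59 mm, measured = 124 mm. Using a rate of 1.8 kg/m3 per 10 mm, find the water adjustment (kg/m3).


Difference = 59 - 124 = -65 mm
Water adjustment = -65 * 1.8 / 10 = -11.7 kg/m3

-11.7


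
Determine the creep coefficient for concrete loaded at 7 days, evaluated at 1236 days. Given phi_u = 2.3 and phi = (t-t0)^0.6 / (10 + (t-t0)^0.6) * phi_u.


dt = 1236 - 7 = 1229
phi = 1229^0.6 / (10 + 1229^0.6) * 2.3
= 2.017

2.017


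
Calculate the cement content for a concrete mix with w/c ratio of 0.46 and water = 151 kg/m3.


Cement = water / (w/c)
= 151 / 0.46
= 328.3 kg/m3

328.3


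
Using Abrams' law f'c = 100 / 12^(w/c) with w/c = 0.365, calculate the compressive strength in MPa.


f'c = 100 / 12^0.365
= 100 / 2.477
= 40.37 MPa

40.37


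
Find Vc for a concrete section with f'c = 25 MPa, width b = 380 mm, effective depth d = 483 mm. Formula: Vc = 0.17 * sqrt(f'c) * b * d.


Vc = 0.17 * sqrt(25) * 380 * 483 / 1000
= 156.01 kN

156.01


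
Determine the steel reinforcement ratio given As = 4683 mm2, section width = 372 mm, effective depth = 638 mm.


rho = As / (b * d)
= 4683 / (372 * 638)
= 0.0197

0.0197


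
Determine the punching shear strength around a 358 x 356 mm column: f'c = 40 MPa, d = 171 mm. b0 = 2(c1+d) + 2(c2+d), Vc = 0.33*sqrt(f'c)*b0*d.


b0 = 2*(358 + 171) + 2*(356 + 171) = 2112 mm
Vc = 0.33 * sqrt(40) * 2112 * 171 / 1000
= 753.76 kN

753.76


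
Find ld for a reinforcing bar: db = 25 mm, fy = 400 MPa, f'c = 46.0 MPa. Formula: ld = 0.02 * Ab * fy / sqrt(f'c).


Ab = pi * 25^2 / 4 = 490.874 mm2
ld = 0.02 * 490.874 * 400 / sqrt(46.0)
= 579.0 mm

579.0


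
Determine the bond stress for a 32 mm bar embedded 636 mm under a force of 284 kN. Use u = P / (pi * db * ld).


u = P / (pi * db * ld)
= 284 * 1000 / (pi * 32 * 636)
= 4.442 MPa

4.442


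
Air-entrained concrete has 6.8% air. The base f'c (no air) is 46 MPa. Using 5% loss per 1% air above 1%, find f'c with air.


Strength loss = (6.8 - 1) * 5 = 29.0%
f'c = 46 * (1 - 29.0/100)
= 32.66 MPa

32.66


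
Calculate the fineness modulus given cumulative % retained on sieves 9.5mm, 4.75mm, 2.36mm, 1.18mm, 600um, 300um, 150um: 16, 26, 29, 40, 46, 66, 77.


FM = sum(cumulative % retained) / 100
= 300 / 100
= 3.0

3.0


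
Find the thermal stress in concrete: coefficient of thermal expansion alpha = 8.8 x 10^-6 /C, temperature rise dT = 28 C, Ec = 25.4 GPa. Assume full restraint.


sigma = alpha * dT * Ec
= 8.8e-6 * 28 * 25.4 * 1000
= 6.259 MPa

6.259


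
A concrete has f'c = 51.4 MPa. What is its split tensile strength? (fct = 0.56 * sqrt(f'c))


fct = 0.56 * sqrt(51.4)
= 0.56 * 7.169
= 4.015 MPa

4.015


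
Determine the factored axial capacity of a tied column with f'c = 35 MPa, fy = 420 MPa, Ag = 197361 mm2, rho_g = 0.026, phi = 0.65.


Ast = rho * Ag = 0.026 * 197361 = 5131.386 mm2
phi*Pn = 0.65 * 0.80 * (0.85 * 35 * (197361 - 5131.386) + 420 * 5131.386) / 1000
= 4094.49 kN

4094.49


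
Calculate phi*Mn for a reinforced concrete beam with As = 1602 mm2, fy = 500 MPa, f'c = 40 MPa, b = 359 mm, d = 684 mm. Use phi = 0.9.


a = As * fy / (0.85 * f'c * b)
= 1602 * 500 / (0.85 * 40 * 359)
= 65.6235 mm
Mn = As * fy * (d - a/2) / 10^6
= 521.6018 kN-m
phi*Mn = 0.9 * 521.6018 = 469.44 kN-m

469.44


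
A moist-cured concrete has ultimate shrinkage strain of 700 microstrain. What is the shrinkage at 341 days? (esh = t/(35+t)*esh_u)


esh(341) = 341 / (35 + 341) * 700
= 341 / 376 * 700
= 634.8 microstrain

634.8
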